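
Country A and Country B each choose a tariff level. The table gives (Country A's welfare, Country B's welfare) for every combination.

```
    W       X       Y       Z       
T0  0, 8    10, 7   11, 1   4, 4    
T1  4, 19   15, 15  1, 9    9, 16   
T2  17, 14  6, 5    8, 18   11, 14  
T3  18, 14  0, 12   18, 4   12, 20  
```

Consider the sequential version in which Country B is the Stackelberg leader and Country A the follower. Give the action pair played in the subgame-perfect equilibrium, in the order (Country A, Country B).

(T3, Z)

Solve by backward induction (Country B leads).
- W: Country A compares 0, 4, 17, 18 and picks T3; Country B would get 14.
- X: Country A compares 10, 15, 6, 0 and picks T1; Country B would get 15.
- Y: Country A compares 11, 1, 8, 18 and picks T3; Country B would get 4.
- Z: Country A compares 4, 9, 11, 12 and picks T3; Country B would get 20.
Country B's induced payoffs are 14, 15, 4, 20, so Country B commits to Z. Subgame-perfect outcome: (T3, Z) with payoffs (12, 20).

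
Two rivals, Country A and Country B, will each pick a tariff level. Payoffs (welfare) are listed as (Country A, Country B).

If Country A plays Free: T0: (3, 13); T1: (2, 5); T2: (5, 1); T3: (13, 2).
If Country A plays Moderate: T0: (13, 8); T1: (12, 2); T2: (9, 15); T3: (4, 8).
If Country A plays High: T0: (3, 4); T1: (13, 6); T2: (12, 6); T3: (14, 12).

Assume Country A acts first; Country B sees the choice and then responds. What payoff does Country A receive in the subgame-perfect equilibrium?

Solve by backward induction (Country A leads).
- Free: Country B compares 13, 5, 1, 2 and picks T0; Country A would get 3.
- Moderate: Country B compares 8, 2, 15, 8 and picks T2; Country A would get 9.
- High: Country B compares 4, 6, 6, 12 and picks T3; Country A would get 14.
Maximizing over 3, 9, 14, Country A chooses High. Subgame-perfect outcome: (High, T3) with payoffs (14, 12).

14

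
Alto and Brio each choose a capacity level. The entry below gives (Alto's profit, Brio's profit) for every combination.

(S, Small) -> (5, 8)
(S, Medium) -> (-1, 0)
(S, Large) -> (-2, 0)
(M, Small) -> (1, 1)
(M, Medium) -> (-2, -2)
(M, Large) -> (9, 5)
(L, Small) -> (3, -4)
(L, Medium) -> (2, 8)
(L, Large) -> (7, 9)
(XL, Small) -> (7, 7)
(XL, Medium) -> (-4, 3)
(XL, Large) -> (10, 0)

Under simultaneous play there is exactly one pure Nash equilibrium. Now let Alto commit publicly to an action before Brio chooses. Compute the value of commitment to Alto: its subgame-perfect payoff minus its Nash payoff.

2

Work backward from Brio's decision.
- S: BR = Small, leader payoff 5.
- M: BR = Large, leader payoff 9.
- L: BR = Large, leader payoff 7.
- XL: BR = Small, leader payoff 7.
Alto's induced payoffs are 5, 9, 7, 7, so Alto commits to M. Subgame-perfect outcome: (M, Large) with payoffs (9, 5).
For the simultaneous game, intersect best replies.
Alto's best replies: Small→XL; Medium→L; Large→XL.
Brio's best replies: S→Small; M→Large; L→Large; XL→Small.
Only (XL, Small) has each player best-responding; Nash payoffs (7, 7).
Alto's commitment gain: 9 − 7 = 2.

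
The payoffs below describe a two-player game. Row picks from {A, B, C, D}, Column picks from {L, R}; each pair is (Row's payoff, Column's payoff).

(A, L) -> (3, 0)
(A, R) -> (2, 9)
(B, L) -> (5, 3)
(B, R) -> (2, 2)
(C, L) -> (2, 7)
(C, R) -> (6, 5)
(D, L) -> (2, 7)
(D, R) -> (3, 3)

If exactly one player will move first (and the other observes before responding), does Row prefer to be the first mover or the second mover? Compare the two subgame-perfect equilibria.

second

If Row leads: Column's best replies are A→R, B→L, C→L, D→L; Row's induced payoffs 2, 5, 2, 2; outcome (B, L), payoffs (5, 3).
If Column leads: Row's best replies are L→B, R→C; Column's induced payoffs 3, 5; outcome (C, R), payoffs (6, 5).
Row gets 5 moving first and 6 moving second, so Row prefers to move second.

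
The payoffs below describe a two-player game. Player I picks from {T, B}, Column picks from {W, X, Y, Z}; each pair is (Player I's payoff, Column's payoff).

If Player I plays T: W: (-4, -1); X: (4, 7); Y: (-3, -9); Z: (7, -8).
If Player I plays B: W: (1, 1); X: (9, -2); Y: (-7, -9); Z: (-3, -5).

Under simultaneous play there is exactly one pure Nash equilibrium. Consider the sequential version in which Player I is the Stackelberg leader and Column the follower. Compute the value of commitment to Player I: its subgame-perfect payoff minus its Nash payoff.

3

Solve by backward induction (Player I leads).
- T: BR = X, leader payoff 4.
- B: BR = W, leader payoff 1.
Maximizing over 4, 1, Player I chooses T. Subgame-perfect outcome: (T, X) with payoffs (4, 7).
Under simultaneous play:
Player I's best replies: W→B; X→B; Y→T; Z→T.
Column's best replies: T→X; B→W.
The unique mutual best reply is (B, W), giving (1, 1).
Player I's commitment gain: 4 − 1 = 3.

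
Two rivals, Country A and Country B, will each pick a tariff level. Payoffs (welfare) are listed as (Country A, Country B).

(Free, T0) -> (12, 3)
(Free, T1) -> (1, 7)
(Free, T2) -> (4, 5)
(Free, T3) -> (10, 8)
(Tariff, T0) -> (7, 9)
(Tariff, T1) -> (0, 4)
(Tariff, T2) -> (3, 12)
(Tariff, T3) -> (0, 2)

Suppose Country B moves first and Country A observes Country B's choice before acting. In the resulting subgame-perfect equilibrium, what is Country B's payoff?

8

Country A best-responds to each possible Country B move:
- T0: BR = Free, leader payoff 3.
- T1: BR = Free, leader payoff 7.
- T2: BR = Free, leader payoff 5.
- T3: BR = Free, leader payoff 8.
Among 3, 7, 5, 8, the best is 8 at T3. Subgame-perfect outcome: (Free, T3) with payoffs (10, 8).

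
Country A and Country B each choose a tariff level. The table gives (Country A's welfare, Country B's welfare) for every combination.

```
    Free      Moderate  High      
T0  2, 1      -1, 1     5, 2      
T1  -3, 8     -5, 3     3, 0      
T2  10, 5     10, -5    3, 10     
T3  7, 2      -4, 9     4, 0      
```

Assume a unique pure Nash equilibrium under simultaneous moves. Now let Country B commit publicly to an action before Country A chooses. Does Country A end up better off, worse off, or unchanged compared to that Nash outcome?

better off

Country A best-responds to each possible Country B move:
- Free → Country A plays T2 (best of 2, -3, 10, 7); Country B gets 5.
- Moderate → Country A plays T2 (best of -1, -5, 10, -4); Country B gets -5.
- High → Country A plays T0 (best of 5, 3, 3, 4); Country B gets 2.
Maximizing over 5, -5, 2, Country B chooses Free. Subgame-perfect outcome: (T2, Free) with payoffs (10, 5).
Now find the simultaneous Nash equilibrium.
Country A's best replies: Free→T2; Moderate→T2; High→T0.
Country B's best replies: T0→High; T1→Free; T2→High; T3→Moderate.
Only (T0, High) has each player best-responding; Nash payoffs (5, 2).
Country A earns 10 sequentially versus 5 at the Nash outcome: better off.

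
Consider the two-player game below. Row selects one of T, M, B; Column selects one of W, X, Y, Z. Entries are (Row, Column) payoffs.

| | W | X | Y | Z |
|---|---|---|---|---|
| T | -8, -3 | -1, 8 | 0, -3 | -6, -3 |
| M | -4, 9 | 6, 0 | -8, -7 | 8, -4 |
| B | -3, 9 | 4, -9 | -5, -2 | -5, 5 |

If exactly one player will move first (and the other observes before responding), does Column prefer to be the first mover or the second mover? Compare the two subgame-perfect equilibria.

first

If Row leads: Column's best replies are T→X, M→W, B→W; Row's induced payoffs -1, -4, -3; outcome (T, X), payoffs (-1, 8).
If Column leads: Row's best replies are W→B, X→M, Y→T, Z→M; Column's induced payoffs 9, 0, -3, -4; outcome (B, W), payoffs (-3, 9).
Column gets 9 moving first and 8 moving second, so Column prefers to move first.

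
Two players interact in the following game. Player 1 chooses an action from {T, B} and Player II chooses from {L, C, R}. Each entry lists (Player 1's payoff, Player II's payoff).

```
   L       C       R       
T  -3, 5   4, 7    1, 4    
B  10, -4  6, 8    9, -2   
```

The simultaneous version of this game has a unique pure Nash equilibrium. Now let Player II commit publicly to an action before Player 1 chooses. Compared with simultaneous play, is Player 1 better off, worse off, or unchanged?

Solve by backward induction (Player II leads).
- L → Player 1 plays B (best of -3, 10); Player II gets -4.
- C → Player 1 plays B (best of 4, 6); Player II gets 8.
- R → Player 1 plays B (best of 1, 9); Player II gets -2.
Maximizing over -4, 8, -2, Player II chooses C. Subgame-perfect outcome: (B, C) with payoffs (6, 8).
For the simultaneous game, intersect best replies.
Player 1's best replies: L→B; C→B; R→B.
Player II's best replies: T→C; B→C.
The unique mutual best reply is (B, C), giving (6, 8).
Player 1 earns 6 sequentially versus 6 at the Nash outcome: unchanged.

unchanged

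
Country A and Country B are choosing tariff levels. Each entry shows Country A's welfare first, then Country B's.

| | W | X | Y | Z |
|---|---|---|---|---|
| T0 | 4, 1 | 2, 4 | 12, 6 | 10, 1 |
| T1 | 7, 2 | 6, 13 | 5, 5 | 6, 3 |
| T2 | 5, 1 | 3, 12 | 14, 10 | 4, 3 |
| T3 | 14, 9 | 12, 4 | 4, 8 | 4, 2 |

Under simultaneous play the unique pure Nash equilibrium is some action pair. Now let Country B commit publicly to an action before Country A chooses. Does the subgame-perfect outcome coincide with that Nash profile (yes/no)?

no

Work backward from Country A's decision.
- W: Country A compares 4, 7, 5, 14 and picks T3; Country B would get 9.
- X: Country A compares 2, 6, 3, 12 and picks T3; Country B would get 4.
- Y: Country A compares 12, 5, 14, 4 and picks T2; Country B would get 10.
- Z: Country A compares 10, 6, 4, 4 and picks T0; Country B would get 1.
Among 9, 4, 10, 1, the best is 10 at Y. Subgame-perfect outcome: (T2, Y) with payoffs (14, 10).
Under simultaneous play:
Country A's best replies: W→T3; X→T3; Y→T2; Z→T0.
Country B's best replies: T0→Y; T1→X; T2→X; T3→W.
The unique mutual best reply is (T3, W), giving (14, 9).
Sequential outcome (T2, Y) differs from the Nash profile (T3, W).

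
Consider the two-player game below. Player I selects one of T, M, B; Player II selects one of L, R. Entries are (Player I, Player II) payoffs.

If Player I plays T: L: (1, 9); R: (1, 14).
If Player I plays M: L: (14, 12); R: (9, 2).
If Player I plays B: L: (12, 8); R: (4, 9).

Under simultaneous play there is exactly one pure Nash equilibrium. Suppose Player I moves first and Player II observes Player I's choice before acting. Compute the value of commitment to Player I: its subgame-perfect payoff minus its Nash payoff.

0

Player II best-responds to each possible Player I move:
- T: Player II compares 9, 14 and picks R; Player I would get 1.
- M: Player II compares 12, 2 and picks L; Player I would get 14.
- B: Player II compares 8, 9 and picks R; Player I would get 4.
Among 1, 14, 4, the best is 14 at M. Subgame-perfect outcome: (M, L) with payoffs (14, 12).
Now find the simultaneous Nash equilibrium.
Player I's best replies: L→M; R→M.
Player II's best replies: T→R; M→L; B→R.
The unique mutual best reply is (M, L), giving (14, 12).
Player I's commitment gain: 14 − 14 = 0.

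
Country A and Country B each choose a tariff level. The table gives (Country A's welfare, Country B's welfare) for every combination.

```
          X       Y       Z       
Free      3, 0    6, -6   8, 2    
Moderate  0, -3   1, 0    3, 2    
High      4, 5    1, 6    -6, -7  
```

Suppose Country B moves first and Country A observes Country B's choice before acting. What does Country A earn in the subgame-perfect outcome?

4

Solve by backward induction (Country B leads).
- X: BR = High, leader payoff 5.
- Y: BR = Free, leader payoff -6.
- Z: BR = Free, leader payoff 2.
Maximizing over 5, -6, 2, Country B chooses X. Subgame-perfect outcome: (High, X) with payoffs (4, 5).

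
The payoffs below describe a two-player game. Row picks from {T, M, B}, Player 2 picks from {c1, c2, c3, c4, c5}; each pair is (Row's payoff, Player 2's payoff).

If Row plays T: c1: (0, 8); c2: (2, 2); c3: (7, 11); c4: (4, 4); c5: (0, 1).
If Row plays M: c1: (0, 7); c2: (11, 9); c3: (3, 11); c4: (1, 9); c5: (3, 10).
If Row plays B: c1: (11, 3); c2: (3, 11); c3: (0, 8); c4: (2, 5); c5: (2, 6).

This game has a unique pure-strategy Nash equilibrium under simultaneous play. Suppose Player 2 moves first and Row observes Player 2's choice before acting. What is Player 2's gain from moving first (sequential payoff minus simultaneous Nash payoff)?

Solve by backward induction (Player 2 leads).
- c1 → Row plays B (best of 0, 0, 11); Player 2 gets 3.
- c2 → Row plays M (best of 2, 11, 3); Player 2 gets 9.
- c3 → Row plays T (best of 7, 3, 0); Player 2 gets 11.
- c4 → Row plays T (best of 4, 1, 2); Player 2 gets 4.
- c5 → Row plays M (best of 0, 3, 2); Player 2 gets 10.
Among 3, 9, 11, 4, 10, the best is 11 at c3. Subgame-perfect outcome: (T, c3) with payoffs (7, 11).
For the simultaneous game, intersect best replies.
Row's best replies: c1→B; c2→M; c3→T; c4→T; c5→M.
Player 2's best replies: T→c3; M→c3; B→c2.
Only (T, c3) has each player best-responding; Nash payoffs (7, 11).
Player 2's commitment gain: 11 − 11 = 0.

0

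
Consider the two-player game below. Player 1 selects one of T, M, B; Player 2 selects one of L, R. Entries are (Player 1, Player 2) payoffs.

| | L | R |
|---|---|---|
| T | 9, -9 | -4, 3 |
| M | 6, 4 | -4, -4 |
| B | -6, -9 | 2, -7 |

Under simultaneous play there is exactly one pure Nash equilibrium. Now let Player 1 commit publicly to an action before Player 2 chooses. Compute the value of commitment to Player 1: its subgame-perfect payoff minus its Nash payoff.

Player 2 best-responds to each possible Player 1 move:
- T: BR = R, leader payoff -4.
- M: BR = L, leader payoff 6.
- B: BR = R, leader payoff 2.
Maximizing over -4, 6, 2, Player 1 chooses M. Subgame-perfect outcome: (M, L) with payoffs (6, 4).
Now find the simultaneous Nash equilibrium.
Player 1's best replies: L→T; R→B.
Player 2's best replies: T→R; M→L; B→R.
The unique mutual best reply is (B, R), giving (2, -7).
Player 1's commitment gain: 6 − 2 = 4.

4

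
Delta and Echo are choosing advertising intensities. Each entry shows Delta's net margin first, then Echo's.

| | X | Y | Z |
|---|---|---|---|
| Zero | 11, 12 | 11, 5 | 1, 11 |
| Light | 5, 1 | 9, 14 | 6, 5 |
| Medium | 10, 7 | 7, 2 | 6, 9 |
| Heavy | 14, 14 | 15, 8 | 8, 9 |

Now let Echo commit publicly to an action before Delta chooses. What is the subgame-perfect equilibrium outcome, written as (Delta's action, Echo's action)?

(Heavy, X)

Work backward from Delta's decision.
- X: Delta compares 11, 5, 10, 14 and picks Heavy; Echo would get 14.
- Y: Delta compares 11, 9, 7, 15 and picks Heavy; Echo would get 8.
- Z: Delta compares 1, 6, 6, 8 and picks Heavy; Echo would get 9.
Echo's induced payoffs are 14, 8, 9, so Echo commits to X. Subgame-perfect outcome: (Heavy, X) with payoffs (14, 14).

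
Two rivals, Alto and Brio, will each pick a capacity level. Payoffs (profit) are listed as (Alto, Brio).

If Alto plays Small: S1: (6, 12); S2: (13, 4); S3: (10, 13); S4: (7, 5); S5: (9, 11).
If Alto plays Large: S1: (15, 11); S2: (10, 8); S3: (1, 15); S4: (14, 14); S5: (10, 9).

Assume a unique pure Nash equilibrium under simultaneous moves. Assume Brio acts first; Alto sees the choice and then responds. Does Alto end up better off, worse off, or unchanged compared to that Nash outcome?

better off

Backward induction with Brio moving first.
- S1: Alto compares 6, 15 and picks Large; Brio would get 11.
- S2: Alto compares 13, 10 and picks Small; Brio would get 4.
- S3: Alto compares 10, 1 and picks Small; Brio would get 13.
- S4: Alto compares 7, 14 and picks Large; Brio would get 14.
- S5: Alto compares 9, 10 and picks Large; Brio would get 9.
Maximizing over 11, 4, 13, 14, 9, Brio chooses S4. Subgame-perfect outcome: (Large, S4) with payoffs (14, 14).
For the simultaneous game, intersect best replies.
Alto's best replies: S1→Large; S2→Small; S3→Small; S4→Large; S5→Large.
Brio's best replies: Small→S3; Large→S3.
Only (Small, S3) has each player best-responding; Nash payoffs (10, 13).
Alto earns 14 sequentially versus 10 at the Nash outcome: better off.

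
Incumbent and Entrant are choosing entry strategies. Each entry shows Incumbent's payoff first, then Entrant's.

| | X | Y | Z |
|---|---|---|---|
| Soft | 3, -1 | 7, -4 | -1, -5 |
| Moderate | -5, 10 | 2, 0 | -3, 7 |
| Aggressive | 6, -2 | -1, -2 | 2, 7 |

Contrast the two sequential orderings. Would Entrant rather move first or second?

If Incumbent leads: Entrant's best replies are Soft→X, Moderate→X, Aggressive→Z; Incumbent's induced payoffs 3, -5, 2; outcome (Soft, X), payoffs (3, -1).
If Entrant leads: Incumbent's best replies are X→Aggressive, Y→Soft, Z→Aggressive; Entrant's induced payoffs -2, -4, 7; outcome (Aggressive, Z), payoffs (2, 7).
Entrant gets 7 moving first and -1 moving second, so Entrant prefers to move first.

first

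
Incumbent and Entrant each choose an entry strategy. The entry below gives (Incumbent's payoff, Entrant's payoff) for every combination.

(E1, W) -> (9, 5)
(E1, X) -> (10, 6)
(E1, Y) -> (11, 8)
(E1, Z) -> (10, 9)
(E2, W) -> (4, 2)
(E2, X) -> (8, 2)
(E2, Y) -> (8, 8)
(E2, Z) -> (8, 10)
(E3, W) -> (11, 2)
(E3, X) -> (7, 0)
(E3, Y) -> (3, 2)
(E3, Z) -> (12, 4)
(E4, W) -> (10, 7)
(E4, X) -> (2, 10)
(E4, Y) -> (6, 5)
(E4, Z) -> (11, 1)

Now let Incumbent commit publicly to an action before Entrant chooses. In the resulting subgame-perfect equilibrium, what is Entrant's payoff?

Entrant best-responds to each possible Incumbent move:
- E1: Entrant compares 5, 6, 8, 9 and picks Z; Incumbent would get 10.
- E2: Entrant compares 2, 2, 8, 10 and picks Z; Incumbent would get 8.
- E3: Entrant compares 2, 0, 2, 4 and picks Z; Incumbent would get 12.
- E4: Entrant compares 7, 10, 5, 1 and picks X; Incumbent would get 2.
Among 10, 8, 12, 2, the best is 12 at E3. Subgame-perfect outcome: (E3, Z) with payoffs (12, 4).

4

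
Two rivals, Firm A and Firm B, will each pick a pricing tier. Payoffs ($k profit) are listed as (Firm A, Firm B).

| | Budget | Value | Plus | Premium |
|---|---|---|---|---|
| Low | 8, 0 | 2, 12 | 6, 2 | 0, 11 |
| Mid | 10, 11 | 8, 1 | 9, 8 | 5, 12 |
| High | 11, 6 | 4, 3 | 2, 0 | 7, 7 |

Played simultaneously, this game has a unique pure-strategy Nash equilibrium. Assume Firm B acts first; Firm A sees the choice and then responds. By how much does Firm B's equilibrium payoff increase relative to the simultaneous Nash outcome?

Work backward from Firm A's decision.
- Budget: BR = High, leader payoff 6.
- Value: BR = Mid, leader payoff 1.
- Plus: BR = Mid, leader payoff 8.
- Premium: BR = High, leader payoff 7.
Maximizing over 6, 1, 8, 7, Firm B chooses Plus. Subgame-perfect outcome: (Mid, Plus) with payoffs (9, 8).
Under simultaneous play:
Firm A's best replies: Budget→High; Value→Mid; Plus→Mid; Premium→High.
Firm B's best replies: Low→Value; Mid→Premium; High→Premium.
The unique mutual best reply is (High, Premium), giving (7, 7).
Firm B's commitment gain: 8 − 7 = 1.

1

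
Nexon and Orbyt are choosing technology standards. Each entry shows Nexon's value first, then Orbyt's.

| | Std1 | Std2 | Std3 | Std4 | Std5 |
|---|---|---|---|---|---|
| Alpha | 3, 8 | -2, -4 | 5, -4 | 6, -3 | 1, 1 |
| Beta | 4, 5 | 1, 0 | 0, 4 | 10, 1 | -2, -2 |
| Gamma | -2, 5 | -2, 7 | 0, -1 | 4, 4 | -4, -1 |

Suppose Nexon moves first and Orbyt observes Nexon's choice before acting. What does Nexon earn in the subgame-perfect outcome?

4

Work backward from Orbyt's decision.
- Alpha: Orbyt compares 8, -4, -4, -3, 1 and picks Std1; Nexon would get 3.
- Beta: Orbyt compares 5, 0, 4, 1, -2 and picks Std1; Nexon would get 4.
- Gamma: Orbyt compares 5, 7, -1, 4, -1 and picks Std2; Nexon would get -2.
Maximizing over 3, 4, -2, Nexon chooses Beta. Subgame-perfect outcome: (Beta, Std1) with payoffs (4, 5).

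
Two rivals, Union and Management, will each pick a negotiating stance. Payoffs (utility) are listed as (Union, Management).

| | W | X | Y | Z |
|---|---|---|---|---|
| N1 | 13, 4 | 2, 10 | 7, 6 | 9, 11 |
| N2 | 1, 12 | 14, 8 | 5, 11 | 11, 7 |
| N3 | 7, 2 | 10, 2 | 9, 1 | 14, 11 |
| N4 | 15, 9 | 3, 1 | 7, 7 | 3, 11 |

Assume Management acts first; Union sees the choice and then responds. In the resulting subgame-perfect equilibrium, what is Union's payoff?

14

Solve by backward induction (Management leads).
- W: BR = N4, leader payoff 9.
- X: BR = N2, leader payoff 8.
- Y: BR = N3, leader payoff 1.
- Z: BR = N3, leader payoff 11.
Management's induced payoffs are 9, 8, 1, 11, so Management commits to Z. Subgame-perfect outcome: (N3, Z) with payoffs (14, 11).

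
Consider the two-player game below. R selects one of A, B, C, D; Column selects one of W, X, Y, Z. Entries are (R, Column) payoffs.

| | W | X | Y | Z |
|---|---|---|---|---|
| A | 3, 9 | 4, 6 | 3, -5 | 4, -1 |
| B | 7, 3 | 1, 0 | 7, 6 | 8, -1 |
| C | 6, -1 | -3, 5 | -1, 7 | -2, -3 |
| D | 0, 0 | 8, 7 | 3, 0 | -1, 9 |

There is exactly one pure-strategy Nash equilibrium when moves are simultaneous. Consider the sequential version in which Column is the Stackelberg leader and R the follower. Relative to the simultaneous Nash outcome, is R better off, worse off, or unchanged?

better off

Solve by backward induction (Column leads).
- W: BR = B, leader payoff 3.
- X: BR = D, leader payoff 7.
- Y: BR = B, leader payoff 6.
- Z: BR = B, leader payoff -1.
Column's induced payoffs are 3, 7, 6, -1, so Column commits to X. Subgame-perfect outcome: (D, X) with payoffs (8, 7).
Under simultaneous play:
R's best replies: W→B; X→D; Y→B; Z→B.
Column's best replies: A→W; B→Y; C→Y; D→Z.
The unique mutual best reply is (B, Y), giving (7, 6).
R earns 8 sequentially versus 7 at the Nash outcome: better off.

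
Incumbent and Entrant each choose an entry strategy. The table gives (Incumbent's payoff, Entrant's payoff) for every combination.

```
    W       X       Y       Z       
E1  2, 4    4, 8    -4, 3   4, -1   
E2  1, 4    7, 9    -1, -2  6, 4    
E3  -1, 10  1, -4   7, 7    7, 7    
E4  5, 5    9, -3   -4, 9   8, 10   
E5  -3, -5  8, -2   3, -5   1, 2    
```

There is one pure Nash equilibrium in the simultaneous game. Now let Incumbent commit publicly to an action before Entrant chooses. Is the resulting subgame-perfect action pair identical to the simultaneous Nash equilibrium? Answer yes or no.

yes

Entrant best-responds to each possible Incumbent move:
- E1: BR = X, leader payoff 4.
- E2: BR = X, leader payoff 7.
- E3: BR = W, leader payoff -1.
- E4: BR = Z, leader payoff 8.
- E5: BR = Z, leader payoff 1.
Among 4, 7, -1, 8, 1, the best is 8 at E4. Subgame-perfect outcome: (E4, Z) with payoffs (8, 10).
For the simultaneous game, intersect best replies.
Incumbent's best replies: W→E4; X→E4; Y→E3; Z→E4.
Entrant's best replies: E1→X; E2→X; E3→W; E4→Z; E5→Z.
The unique mutual best reply is (E4, Z), giving (8, 10).
Sequential outcome (E4, Z) coincides with the Nash profile (E4, Z).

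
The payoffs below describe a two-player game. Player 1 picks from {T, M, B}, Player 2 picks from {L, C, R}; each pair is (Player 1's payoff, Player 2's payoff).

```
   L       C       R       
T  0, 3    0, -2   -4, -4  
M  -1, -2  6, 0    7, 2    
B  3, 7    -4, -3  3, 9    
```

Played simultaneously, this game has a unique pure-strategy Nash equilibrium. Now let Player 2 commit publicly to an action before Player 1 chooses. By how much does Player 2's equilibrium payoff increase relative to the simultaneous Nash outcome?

Solve by backward induction (Player 2 leads).
- L → Player 1 plays B (best of 0, -1, 3); Player 2 gets 7.
- C → Player 1 plays M (best of 0, 6, -4); Player 2 gets 0.
- R → Player 1 plays M (best of -4, 7, 3); Player 2 gets 2.
Maximizing over 7, 0, 2, Player 2 chooses L. Subgame-perfect outcome: (B, L) with payoffs (3, 7).
For the simultaneous game, intersect best replies.
Player 1's best replies: L→B; C→M; R→M.
Player 2's best replies: T→L; M→R; B→R.
Only (M, R) has each player best-responding; Nash payoffs (7, 2).
Player 2's commitment gain: 7 − 2 = 5.

5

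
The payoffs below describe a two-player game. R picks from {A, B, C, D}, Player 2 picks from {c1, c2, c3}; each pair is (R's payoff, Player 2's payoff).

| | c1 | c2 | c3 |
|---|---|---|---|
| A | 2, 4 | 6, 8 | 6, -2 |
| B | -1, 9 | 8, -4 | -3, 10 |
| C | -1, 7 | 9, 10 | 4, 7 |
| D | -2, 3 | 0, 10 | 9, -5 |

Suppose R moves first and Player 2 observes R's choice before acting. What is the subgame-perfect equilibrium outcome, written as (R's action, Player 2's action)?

Backward induction with R moving first.
- A → Player 2 plays c2 (best of 4, 8, -2); R gets 6.
- B → Player 2 plays c3 (best of 9, -4, 10); R gets -3.
- C → Player 2 plays c2 (best of 7, 10, 7); R gets 9.
- D → Player 2 plays c2 (best of 3, 10, -5); R gets 0.
R's induced payoffs are 6, -3, 9, 0, so R commits to C. Subgame-perfect outcome: (C, c2) with payoffs (9, 10).

(C, c2)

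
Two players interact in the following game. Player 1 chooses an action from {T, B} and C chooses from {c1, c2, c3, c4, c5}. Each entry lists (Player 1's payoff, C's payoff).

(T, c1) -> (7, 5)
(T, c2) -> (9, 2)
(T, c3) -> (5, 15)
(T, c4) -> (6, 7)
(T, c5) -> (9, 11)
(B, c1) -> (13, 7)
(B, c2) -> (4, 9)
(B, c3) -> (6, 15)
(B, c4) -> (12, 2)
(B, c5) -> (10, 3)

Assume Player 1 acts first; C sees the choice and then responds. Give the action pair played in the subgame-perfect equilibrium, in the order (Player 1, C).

C best-responds to each possible Player 1 move:
- T: C compares 5, 2, 15, 7, 11 and picks c3; Player 1 would get 5.
- B: C compares 7, 9, 15, 2, 3 and picks c3; Player 1 would get 6.
Maximizing over 5, 6, Player 1 chooses B. Subgame-perfect outcome: (B, c3) with payoffs (6, 15).

(B, c3)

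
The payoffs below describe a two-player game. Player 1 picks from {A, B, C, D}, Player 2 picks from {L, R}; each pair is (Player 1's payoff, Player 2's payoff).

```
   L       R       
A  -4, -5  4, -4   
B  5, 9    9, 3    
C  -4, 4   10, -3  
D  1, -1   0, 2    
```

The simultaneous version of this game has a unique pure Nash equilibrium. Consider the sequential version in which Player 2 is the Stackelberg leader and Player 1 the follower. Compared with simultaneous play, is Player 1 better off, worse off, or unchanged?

Solve by backward induction (Player 2 leads).
- L: BR = B, leader payoff 9.
- R: BR = C, leader payoff -3.
Among 9, -3, the best is 9 at L. Subgame-perfect outcome: (B, L) with payoffs (5, 9).
Now find the simultaneous Nash equilibrium.
Player 1's best replies: L→B; R→C.
Player 2's best replies: A→R; B→L; C→L; D→R.
Only (B, L) has each player best-responding; Nash payoffs (5, 9).
Player 1 earns 5 sequentially versus 5 at the Nash outcome: unchanged.

unchanged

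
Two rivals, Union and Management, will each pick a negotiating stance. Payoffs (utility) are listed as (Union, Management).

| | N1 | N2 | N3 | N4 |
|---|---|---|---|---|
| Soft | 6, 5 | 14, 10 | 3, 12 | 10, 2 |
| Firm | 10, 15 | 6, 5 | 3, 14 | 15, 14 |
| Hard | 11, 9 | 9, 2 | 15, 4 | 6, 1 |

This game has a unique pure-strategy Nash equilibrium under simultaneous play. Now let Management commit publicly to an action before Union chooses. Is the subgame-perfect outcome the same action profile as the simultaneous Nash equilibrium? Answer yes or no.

Backward induction with Management moving first.
- N1: BR = Hard, leader payoff 9.
- N2: BR = Soft, leader payoff 10.
- N3: BR = Hard, leader payoff 4.
- N4: BR = Firm, leader payoff 14.
Management's induced payoffs are 9, 10, 4, 14, so Management commits to N4. Subgame-perfect outcome: (Firm, N4) with payoffs (15, 14).
Now find the simultaneous Nash equilibrium.
Union's best replies: N1→Hard; N2→Soft; N3→Hard; N4→Firm.
Management's best replies: Soft→N3; Firm→N1; Hard→N1.
Only (Hard, N1) has each player best-responding; Nash payoffs (11, 9).
Sequential outcome (Firm, N4) differs from the Nash profile (Hard, N1).

no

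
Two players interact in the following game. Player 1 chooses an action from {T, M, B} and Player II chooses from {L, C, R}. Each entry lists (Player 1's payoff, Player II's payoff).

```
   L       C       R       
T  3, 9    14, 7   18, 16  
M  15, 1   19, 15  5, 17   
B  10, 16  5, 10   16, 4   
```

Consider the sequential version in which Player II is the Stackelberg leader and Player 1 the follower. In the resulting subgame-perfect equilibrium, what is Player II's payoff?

16

Work backward from Player 1's decision.
- L: BR = M, leader payoff 1.
- C: BR = M, leader payoff 15.
- R: BR = T, leader payoff 16.
Among 1, 15, 16, the best is 16 at R. Subgame-perfect outcome: (T, R) with payoffs (18, 16).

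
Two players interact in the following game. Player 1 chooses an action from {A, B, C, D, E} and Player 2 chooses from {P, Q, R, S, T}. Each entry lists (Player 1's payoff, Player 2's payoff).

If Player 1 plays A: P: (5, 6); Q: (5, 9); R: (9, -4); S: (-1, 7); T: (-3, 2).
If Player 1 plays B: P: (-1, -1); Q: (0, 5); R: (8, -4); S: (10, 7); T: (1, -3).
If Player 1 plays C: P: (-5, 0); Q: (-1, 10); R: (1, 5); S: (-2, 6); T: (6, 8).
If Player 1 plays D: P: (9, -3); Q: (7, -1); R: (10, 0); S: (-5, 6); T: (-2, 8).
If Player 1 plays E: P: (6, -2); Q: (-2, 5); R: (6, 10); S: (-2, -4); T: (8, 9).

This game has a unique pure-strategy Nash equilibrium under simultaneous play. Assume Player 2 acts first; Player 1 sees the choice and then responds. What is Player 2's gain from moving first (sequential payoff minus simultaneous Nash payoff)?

Work backward from Player 1's decision.
- P: BR = D, leader payoff -3.
- Q: BR = D, leader payoff -1.
- R: BR = D, leader payoff 0.
- S: BR = B, leader payoff 7.
- T: BR = E, leader payoff 9.
Among -3, -1, 0, 7, 9, the best is 9 at T. Subgame-perfect outcome: (E, T) with payoffs (8, 9).
Now find the simultaneous Nash equilibrium.
Player 1's best replies: P→D; Q→D; R→D; S→B; T→E.
Player 2's best replies: A→Q; B→S; C→Q; D→T; E→R.
Only (B, S) has each player best-responding; Nash payoffs (10, 7).
Player 2's commitment gain: 9 − 7 = 2.

2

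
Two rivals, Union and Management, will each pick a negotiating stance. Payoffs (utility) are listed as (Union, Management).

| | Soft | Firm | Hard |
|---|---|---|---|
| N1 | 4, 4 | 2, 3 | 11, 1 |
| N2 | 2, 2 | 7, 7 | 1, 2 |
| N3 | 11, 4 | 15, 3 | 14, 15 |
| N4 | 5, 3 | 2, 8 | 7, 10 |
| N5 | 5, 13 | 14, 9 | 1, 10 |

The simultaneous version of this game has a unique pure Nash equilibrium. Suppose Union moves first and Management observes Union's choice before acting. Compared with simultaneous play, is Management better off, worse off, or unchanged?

unchanged

Management best-responds to each possible Union move:
- N1: Management compares 4, 3, 1 and picks Soft; Union would get 4.
- N2: Management compares 2, 7, 2 and picks Firm; Union would get 7.
- N3: Management compares 4, 3, 15 and picks Hard; Union would get 14.
- N4: Management compares 3, 8, 10 and picks Hard; Union would get 7.
- N5: Management compares 13, 9, 10 and picks Soft; Union would get 5.
Among 4, 7, 14, 7, 5, the best is 14 at N3. Subgame-perfect outcome: (N3, Hard) with payoffs (14, 15).
For the simultaneous game, intersect best replies.
Union's best replies: Soft→N3; Firm→N3; Hard→N3.
Management's best replies: N1→Soft; N2→Firm; N3→Hard; N4→Hard; N5→Soft.
The unique mutual best reply is (N3, Hard), giving (14, 15).
Management earns 15 sequentially versus 15 at the Nash outcome: unchanged.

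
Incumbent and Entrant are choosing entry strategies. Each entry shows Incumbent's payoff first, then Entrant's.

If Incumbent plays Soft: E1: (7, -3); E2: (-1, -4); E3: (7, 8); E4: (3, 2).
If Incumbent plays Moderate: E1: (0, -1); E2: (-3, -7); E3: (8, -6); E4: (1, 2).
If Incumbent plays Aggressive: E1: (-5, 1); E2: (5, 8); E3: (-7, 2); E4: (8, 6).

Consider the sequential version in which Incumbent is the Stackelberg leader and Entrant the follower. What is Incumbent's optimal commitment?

Backward induction with Incumbent moving first.
- Soft → Entrant plays E3 (best of -3, -4, 8, 2); Incumbent gets 7.
- Moderate → Entrant plays E4 (best of -1, -7, -6, 2); Incumbent gets 1.
- Aggressive → Entrant plays E2 (best of 1, 8, 2, 6); Incumbent gets 5.
Maximizing over 7, 1, 5, Incumbent chooses Soft. Subgame-perfect outcome: (Soft, E3) with payoffs (7, 8).

Soft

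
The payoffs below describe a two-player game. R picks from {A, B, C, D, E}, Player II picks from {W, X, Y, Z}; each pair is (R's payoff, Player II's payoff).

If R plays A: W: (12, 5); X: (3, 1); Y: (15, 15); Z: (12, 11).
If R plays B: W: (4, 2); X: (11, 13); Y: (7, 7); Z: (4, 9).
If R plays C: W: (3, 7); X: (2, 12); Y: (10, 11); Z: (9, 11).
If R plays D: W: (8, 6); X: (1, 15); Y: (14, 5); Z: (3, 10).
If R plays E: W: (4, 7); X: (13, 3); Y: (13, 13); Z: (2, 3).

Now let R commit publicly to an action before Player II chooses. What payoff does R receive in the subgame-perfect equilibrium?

Work backward from Player II's decision.
- A: BR = Y, leader payoff 15.
- B: BR = X, leader payoff 11.
- C: BR = X, leader payoff 2.
- D: BR = X, leader payoff 1.
- E: BR = Y, leader payoff 13.
Maximizing over 15, 11, 2, 1, 13, R chooses A. Subgame-perfect outcome: (A, Y) with payoffs (15, 15).

15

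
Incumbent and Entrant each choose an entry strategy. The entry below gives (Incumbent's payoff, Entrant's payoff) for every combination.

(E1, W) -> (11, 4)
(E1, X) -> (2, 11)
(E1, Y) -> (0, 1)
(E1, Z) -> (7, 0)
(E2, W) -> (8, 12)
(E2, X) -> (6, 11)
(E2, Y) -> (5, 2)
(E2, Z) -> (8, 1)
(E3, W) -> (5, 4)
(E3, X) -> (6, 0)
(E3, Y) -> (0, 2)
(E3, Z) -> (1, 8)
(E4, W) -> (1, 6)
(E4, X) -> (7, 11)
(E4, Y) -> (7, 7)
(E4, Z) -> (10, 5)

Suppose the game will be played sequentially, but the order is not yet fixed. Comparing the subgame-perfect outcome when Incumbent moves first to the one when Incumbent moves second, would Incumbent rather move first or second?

first

If Incumbent leads: Entrant's best replies are E1→X, E2→W, E3→Z, E4→X; Incumbent's induced payoffs 2, 8, 1, 7; outcome (E2, W), payoffs (8, 12).
If Entrant leads: Incumbent's best replies are W→E1, X→E4, Y→E4, Z→E4; Entrant's induced payoffs 4, 11, 7, 5; outcome (E4, X), payoffs (7, 11).
Incumbent gets 8 moving first and 7 moving second, so Incumbent prefers to move first.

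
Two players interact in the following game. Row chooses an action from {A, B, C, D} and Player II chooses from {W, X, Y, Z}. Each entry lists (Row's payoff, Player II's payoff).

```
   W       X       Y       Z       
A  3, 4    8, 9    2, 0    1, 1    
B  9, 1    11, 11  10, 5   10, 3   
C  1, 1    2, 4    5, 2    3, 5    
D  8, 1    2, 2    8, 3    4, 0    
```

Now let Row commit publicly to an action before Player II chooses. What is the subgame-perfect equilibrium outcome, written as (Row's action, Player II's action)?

(B, X)

Work backward from Player II's decision.
- A: BR = X, leader payoff 8.
- B: BR = X, leader payoff 11.
- C: BR = Z, leader payoff 3.
- D: BR = Y, leader payoff 8.
Maximizing over 8, 11, 3, 8, Row chooses B. Subgame-perfect outcome: (B, X) with payoffs (11, 11).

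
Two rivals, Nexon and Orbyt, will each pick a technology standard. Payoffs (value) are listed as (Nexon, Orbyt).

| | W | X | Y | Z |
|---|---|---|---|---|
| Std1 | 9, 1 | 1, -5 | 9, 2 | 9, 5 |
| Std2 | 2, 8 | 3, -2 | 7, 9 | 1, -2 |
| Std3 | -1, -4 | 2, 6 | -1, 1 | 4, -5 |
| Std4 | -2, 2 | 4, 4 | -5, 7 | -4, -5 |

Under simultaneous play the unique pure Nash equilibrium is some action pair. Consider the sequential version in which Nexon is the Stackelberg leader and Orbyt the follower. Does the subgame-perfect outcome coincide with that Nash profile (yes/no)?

Work backward from Orbyt's decision.
- Std1 → Orbyt plays Z (best of 1, -5, 2, 5); Nexon gets 9.
- Std2 → Orbyt plays Y (best of 8, -2, 9, -2); Nexon gets 7.
- Std3 → Orbyt plays X (best of -4, 6, 1, -5); Nexon gets 2.
- Std4 → Orbyt plays Y (best of 2, 4, 7, -5); Nexon gets -5.
Maximizing over 9, 7, 2, -5, Nexon chooses Std1. Subgame-perfect outcome: (Std1, Z) with payoffs (9, 5).
Now find the simultaneous Nash equilibrium.
Nexon's best replies: W→Std1; X→Std4; Y→Std1; Z→Std1.
Orbyt's best replies: Std1→Z; Std2→Y; Std3→X; Std4→Y.
Only (Std1, Z) has each player best-responding; Nash payoffs (9, 5).
Sequential outcome (Std1, Z) coincides with the Nash profile (Std1, Z).

yes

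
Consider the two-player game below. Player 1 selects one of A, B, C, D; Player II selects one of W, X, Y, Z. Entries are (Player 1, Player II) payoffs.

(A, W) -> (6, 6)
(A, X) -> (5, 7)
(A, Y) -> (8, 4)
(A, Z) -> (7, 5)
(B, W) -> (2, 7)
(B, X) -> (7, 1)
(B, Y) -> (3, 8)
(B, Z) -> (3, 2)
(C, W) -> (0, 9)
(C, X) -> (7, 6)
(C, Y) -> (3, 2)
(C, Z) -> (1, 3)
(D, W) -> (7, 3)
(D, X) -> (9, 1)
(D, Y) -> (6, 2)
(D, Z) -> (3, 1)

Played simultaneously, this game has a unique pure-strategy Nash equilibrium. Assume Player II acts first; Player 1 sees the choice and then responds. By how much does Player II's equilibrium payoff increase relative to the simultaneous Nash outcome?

Backward induction with Player II moving first.
- W → Player 1 plays D (best of 6, 2, 0, 7); Player II gets 3.
- X → Player 1 plays D (best of 5, 7, 7, 9); Player II gets 1.
- Y → Player 1 plays A (best of 8, 3, 3, 6); Player II gets 4.
- Z → Player 1 plays A (best of 7, 3, 1, 3); Player II gets 5.
Among 3, 1, 4, 5, the best is 5 at Z. Subgame-perfect outcome: (A, Z) with payoffs (7, 5).
Now find the simultaneous Nash equilibrium.
Player 1's best replies: W→D; X→D; Y→A; Z→A.
Player II's best replies: A→X; B→Y; C→W; D→W.
Only (D, W) has each player best-responding; Nash payoffs (7, 3).
Player II's commitment gain: 5 − 3 = 2.

2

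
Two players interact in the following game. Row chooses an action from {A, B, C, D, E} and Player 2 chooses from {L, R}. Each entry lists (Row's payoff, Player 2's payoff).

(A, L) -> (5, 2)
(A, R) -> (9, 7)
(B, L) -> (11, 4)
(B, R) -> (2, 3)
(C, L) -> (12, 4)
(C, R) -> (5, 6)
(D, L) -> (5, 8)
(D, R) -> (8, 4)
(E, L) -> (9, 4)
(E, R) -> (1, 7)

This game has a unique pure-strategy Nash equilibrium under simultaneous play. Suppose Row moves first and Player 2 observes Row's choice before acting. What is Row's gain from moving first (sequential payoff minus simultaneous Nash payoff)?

Backward induction with Row moving first.
- A: Player 2 compares 2, 7 and picks R; Row would get 9.
- B: Player 2 compares 4, 3 and picks L; Row would get 11.
- C: Player 2 compares 4, 6 and picks R; Row would get 5.
- D: Player 2 compares 8, 4 and picks L; Row would get 5.
- E: Player 2 compares 4, 7 and picks R; Row would get 1.
Maximizing over 9, 11, 5, 5, 1, Row chooses B. Subgame-perfect outcome: (B, L) with payoffs (11, 4).
Now find the simultaneous Nash equilibrium.
Row's best replies: L→C; R→A.
Player 2's best replies: A→R; B→L; C→R; D→L; E→R.
Only (A, R) has each player best-responding; Nash payoffs (9, 7).
Row's commitment gain: 11 − 9 = 2.

2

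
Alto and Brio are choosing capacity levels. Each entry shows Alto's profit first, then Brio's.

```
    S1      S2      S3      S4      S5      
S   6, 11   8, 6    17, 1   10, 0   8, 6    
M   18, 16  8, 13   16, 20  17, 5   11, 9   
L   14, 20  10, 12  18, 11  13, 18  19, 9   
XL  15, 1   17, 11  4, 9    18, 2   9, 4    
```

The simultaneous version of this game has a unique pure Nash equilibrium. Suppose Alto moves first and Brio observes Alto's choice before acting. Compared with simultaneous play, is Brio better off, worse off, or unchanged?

Brio best-responds to each possible Alto move:
- S: Brio compares 11, 6, 1, 0, 6 and picks S1; Alto would get 6.
- M: Brio compares 16, 13, 20, 5, 9 and picks S3; Alto would get 16.
- L: Brio compares 20, 12, 11, 18, 9 and picks S1; Alto would get 14.
- XL: Brio compares 1, 11, 9, 2, 4 and picks S2; Alto would get 17.
Alto's induced payoffs are 6, 16, 14, 17, so Alto commits to XL. Subgame-perfect outcome: (XL, S2) with payoffs (17, 11).
Under simultaneous play:
Alto's best replies: S1→M; S2→XL; S3→L; S4→XL; S5→L.
Brio's best replies: S→S1; M→S3; L→S1; XL→S2.
Only (XL, S2) has each player best-responding; Nash payoffs (17, 11).
Brio earns 11 sequentially versus 11 at the Nash outcome: unchanged.

unchanged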